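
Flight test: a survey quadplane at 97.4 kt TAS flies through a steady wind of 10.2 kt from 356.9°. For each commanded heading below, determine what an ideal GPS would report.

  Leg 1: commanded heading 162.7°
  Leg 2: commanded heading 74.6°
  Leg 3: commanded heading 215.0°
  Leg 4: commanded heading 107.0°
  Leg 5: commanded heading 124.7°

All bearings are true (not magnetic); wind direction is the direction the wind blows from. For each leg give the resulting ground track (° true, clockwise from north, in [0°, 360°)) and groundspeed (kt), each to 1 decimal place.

Leg 1: track=164.0°, groundspeed=107.3 kt
Leg 2: track=80.6°, groundspeed=95.7 kt
Leg 3: track=211.6°, groundspeed=105.6 kt
Leg 4: track=112.4°, groundspeed=101.4 kt
Leg 5: track=129.1°, groundspeed=104.0 kt

Leg 1: heading 162.7°; drift +1.3° → track 164.0°, groundspeed 107.3 kt
Leg 2: heading 74.6°; drift +6.0° → track 80.6°, groundspeed 95.7 kt
Leg 3: heading 215.0°; drift -3.4° → track 211.6°, groundspeed 105.6 kt
Leg 4: heading 107.0°; drift +5.4° → track 112.4°, groundspeed 101.4 kt
Leg 5: heading 124.7°; drift +4.4° → track 129.1°, groundspeed 104.0 kt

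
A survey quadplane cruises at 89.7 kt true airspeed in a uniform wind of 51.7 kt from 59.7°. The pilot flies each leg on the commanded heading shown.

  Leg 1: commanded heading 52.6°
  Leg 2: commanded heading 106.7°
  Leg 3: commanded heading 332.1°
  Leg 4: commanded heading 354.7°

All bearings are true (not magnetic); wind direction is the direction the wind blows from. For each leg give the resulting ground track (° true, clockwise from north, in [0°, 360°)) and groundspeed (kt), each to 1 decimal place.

Leg 1: heading 52.6°; drift -9.4° → track 43.2°, groundspeed 38.9 kt
Leg 2: heading 106.7°; drift +34.8° → track 141.5°, groundspeed 66.3 kt
Leg 3: heading 332.1°; drift -30.5° → track 301.6°, groundspeed 101.6 kt
Leg 4: heading 354.7°; drift -34.6° → track 320.1°, groundspeed 82.5 kt

Leg 1: track=43.2°, groundspeed=38.9 kt
Leg 2: track=141.5°, groundspeed=66.3 kt
Leg 3: track=301.6°, groundspeed=101.6 kt
Leg 4: track=320.1°, groundspeed=82.5 kt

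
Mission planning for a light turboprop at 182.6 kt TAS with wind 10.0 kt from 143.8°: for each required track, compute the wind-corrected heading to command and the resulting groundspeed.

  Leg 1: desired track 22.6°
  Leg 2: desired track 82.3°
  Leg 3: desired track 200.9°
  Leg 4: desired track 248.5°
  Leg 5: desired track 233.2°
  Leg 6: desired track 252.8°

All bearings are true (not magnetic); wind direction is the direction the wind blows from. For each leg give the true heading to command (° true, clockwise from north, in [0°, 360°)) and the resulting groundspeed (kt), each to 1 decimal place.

Leg 1: heading=25.3°, groundspeed=187.6 kt
Leg 2: heading=85.1°, groundspeed=177.6 kt
Leg 3: heading=198.3°, groundspeed=177.0 kt
Leg 4: heading=245.5°, groundspeed=184.9 kt
Leg 5: heading=230.1°, groundspeed=182.2 kt
Leg 6: heading=249.8°, groundspeed=185.6 kt

Leg 1: desired track 22.6°; wind correction +2.7° → command heading 25.3°, groundspeed 187.6 kt
Leg 2: desired track 82.3°; wind correction +2.8° → command heading 85.1°, groundspeed 177.6 kt
Leg 3: desired track 200.9°; wind correction -2.6° → command heading 198.3°, groundspeed 177.0 kt
Leg 4: desired track 248.5°; wind correction -3.0° → command heading 245.5°, groundspeed 184.9 kt
Leg 5: desired track 233.2°; wind correction -3.1° → command heading 230.1°, groundspeed 182.2 kt
Leg 6: desired track 252.8°; wind correction -3.0° → command heading 249.8°, groundspeed 185.6 kt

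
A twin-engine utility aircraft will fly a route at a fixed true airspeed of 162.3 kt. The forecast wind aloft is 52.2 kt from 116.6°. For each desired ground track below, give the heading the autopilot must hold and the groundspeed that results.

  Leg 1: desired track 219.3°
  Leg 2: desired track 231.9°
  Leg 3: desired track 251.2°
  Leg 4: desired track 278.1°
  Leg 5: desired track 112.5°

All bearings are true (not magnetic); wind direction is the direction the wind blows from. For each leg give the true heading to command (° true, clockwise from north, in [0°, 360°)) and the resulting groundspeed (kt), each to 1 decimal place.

Leg 1: heading=201.0°, groundspeed=165.6 kt
Leg 2: heading=215.0°, groundspeed=177.6 kt
Leg 3: heading=238.0°, groundspeed=194.6 kt
Leg 4: heading=272.2°, groundspeed=211.0 kt
Leg 5: heading=113.8°, groundspeed=110.2 kt

Leg 1: desired track 219.3°; wind correction -18.3° → command heading 201.0°, groundspeed 165.6 kt
Leg 2: desired track 231.9°; wind correction -16.9° → command heading 215.0°, groundspeed 177.6 kt
Leg 3: desired track 251.2°; wind correction -13.2° → command heading 238.0°, groundspeed 194.6 kt
Leg 4: desired track 278.1°; wind correction -5.9° → command heading 272.2°, groundspeed 211.0 kt
Leg 5: desired track 112.5°; wind correction +1.3° → command heading 113.8°, groundspeed 110.2 kt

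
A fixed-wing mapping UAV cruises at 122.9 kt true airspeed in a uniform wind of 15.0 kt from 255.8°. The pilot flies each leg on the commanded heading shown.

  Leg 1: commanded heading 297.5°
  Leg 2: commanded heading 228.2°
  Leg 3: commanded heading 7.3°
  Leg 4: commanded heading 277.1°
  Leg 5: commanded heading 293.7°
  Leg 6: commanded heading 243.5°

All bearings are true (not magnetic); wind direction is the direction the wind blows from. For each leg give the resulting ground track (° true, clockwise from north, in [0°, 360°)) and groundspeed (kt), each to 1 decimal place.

Leg 1: track=302.6°, groundspeed=112.1 kt
Leg 2: track=224.6°, groundspeed=109.8 kt
Leg 3: track=13.5°, groundspeed=129.2 kt
Leg 4: track=280.0°, groundspeed=109.1 kt
Leg 5: track=298.4°, groundspeed=111.4 kt
Leg 6: track=241.8°, groundspeed=108.3 kt

Leg 1: heading 297.5°; drift +5.1° → track 302.6°, groundspeed 112.1 kt
Leg 2: heading 228.2°; drift -3.6° → track 224.6°, groundspeed 109.8 kt
Leg 3: heading 7.3°; drift +6.2° → track 13.5°, groundspeed 129.2 kt
Leg 4: heading 277.1°; drift +2.9° → track 280.0°, groundspeed 109.1 kt
Leg 5: heading 293.7°; drift +4.7° → track 298.4°, groundspeed 111.4 kt
Leg 6: heading 243.5°; drift -1.7° → track 241.8°, groundspeed 108.3 kt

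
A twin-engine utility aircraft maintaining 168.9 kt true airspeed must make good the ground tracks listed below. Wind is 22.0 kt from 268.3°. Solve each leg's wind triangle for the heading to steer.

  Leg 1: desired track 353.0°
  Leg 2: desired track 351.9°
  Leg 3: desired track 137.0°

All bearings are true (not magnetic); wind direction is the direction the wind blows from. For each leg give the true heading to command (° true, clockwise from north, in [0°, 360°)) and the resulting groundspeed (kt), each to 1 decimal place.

Leg 1: heading=345.5°, groundspeed=165.4 kt
Leg 2: heading=344.5°, groundspeed=165.0 kt
Leg 3: heading=142.6°, groundspeed=182.6 kt

Leg 1: desired track 353.0°; wind correction -7.5° → command heading 345.5°, groundspeed 165.4 kt
Leg 2: desired track 351.9°; wind correction -7.4° → command heading 344.5°, groundspeed 165.0 kt
Leg 3: desired track 137.0°; wind correction +5.6° → command heading 142.6°, groundspeed 182.6 kt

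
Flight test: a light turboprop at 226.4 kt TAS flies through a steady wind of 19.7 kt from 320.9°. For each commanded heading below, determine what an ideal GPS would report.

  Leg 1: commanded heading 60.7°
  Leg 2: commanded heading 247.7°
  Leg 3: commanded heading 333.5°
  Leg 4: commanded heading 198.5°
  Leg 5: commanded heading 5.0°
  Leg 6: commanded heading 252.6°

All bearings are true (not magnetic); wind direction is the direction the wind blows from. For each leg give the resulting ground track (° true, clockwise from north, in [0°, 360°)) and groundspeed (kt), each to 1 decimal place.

Leg 1: heading 60.7°; drift +4.8° → track 65.5°, groundspeed 230.6 kt
Leg 2: heading 247.7°; drift -4.9° → track 242.8°, groundspeed 221.5 kt
Leg 3: heading 333.5°; drift +1.2° → track 334.7°, groundspeed 207.2 kt
Leg 4: heading 198.5°; drift -4.0° → track 194.5°, groundspeed 237.5 kt
Leg 5: heading 5.0°; drift +3.7° → track 8.7°, groundspeed 212.7 kt
Leg 6: heading 252.6°; drift -4.8° → track 247.8°, groundspeed 219.9 kt

Leg 1: track=65.5°, groundspeed=230.6 kt
Leg 2: track=242.8°, groundspeed=221.5 kt
Leg 3: track=334.7°, groundspeed=207.2 kt
Leg 4: track=194.5°, groundspeed=237.5 kt
Leg 5: track=8.7°, groundspeed=212.7 kt
Leg 6: track=247.8°, groundspeed=219.9 kt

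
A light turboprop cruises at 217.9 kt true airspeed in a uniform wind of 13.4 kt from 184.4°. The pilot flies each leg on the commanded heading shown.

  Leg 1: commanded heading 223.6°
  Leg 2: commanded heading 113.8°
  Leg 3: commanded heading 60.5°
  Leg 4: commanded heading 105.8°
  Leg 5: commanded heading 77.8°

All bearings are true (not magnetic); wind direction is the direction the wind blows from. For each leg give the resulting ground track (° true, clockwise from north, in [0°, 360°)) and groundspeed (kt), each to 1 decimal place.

Leg 1: heading 223.6°; drift +2.3° → track 225.9°, groundspeed 207.7 kt
Leg 2: heading 113.8°; drift -3.4° → track 110.4°, groundspeed 213.8 kt
Leg 3: heading 60.5°; drift -2.8° → track 57.7°, groundspeed 225.6 kt
Leg 4: heading 105.8°; drift -3.5° → track 102.3°, groundspeed 215.7 kt
Leg 5: heading 77.8°; drift -3.3° → track 74.5°, groundspeed 222.1 kt

Leg 1: track=225.9°, groundspeed=207.7 kt
Leg 2: track=110.4°, groundspeed=213.8 kt
Leg 3: track=57.7°, groundspeed=225.6 kt
Leg 4: track=102.3°, groundspeed=215.7 kt
Leg 5: track=74.5°, groundspeed=222.1 kt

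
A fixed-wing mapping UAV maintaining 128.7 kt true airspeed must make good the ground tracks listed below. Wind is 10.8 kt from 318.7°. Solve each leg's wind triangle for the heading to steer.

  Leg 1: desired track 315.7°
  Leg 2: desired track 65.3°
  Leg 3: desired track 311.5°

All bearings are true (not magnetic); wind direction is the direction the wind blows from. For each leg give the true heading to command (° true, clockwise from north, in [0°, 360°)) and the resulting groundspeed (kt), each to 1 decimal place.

Leg 1: desired track 315.7°; wind correction +0.3° → command heading 316.0°, groundspeed 117.9 kt
Leg 2: desired track 65.3°; wind correction -4.6° → command heading 60.7°, groundspeed 131.4 kt
Leg 3: desired track 311.5°; wind correction +0.6° → command heading 312.1°, groundspeed 118.0 kt

Leg 1: heading=316.0°, groundspeed=117.9 kt
Leg 2: heading=60.7°, groundspeed=131.4 kt
Leg 3: heading=312.1°, groundspeed=118.0 kt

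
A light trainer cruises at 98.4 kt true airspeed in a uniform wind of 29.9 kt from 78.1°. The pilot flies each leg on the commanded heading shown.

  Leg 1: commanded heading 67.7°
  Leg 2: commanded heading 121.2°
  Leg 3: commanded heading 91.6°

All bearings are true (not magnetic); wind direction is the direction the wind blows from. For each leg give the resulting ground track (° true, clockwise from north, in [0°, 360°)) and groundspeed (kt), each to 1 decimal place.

Leg 1: track=63.2°, groundspeed=69.2 kt
Leg 2: track=136.1°, groundspeed=79.2 kt
Leg 3: track=97.3°, groundspeed=69.7 kt

Leg 1: heading 67.7°; drift -4.5° → track 63.2°, groundspeed 69.2 kt
Leg 2: heading 121.2°; drift +14.9° → track 136.1°, groundspeed 79.2 kt
Leg 3: heading 91.6°; drift +5.7° → track 97.3°, groundspeed 69.7 kt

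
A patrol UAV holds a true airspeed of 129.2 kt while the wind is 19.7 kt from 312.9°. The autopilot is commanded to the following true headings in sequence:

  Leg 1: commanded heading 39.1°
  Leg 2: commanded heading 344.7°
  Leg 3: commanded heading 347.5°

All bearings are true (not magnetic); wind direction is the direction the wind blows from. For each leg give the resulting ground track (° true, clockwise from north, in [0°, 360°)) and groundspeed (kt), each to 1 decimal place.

Leg 1: heading 39.1°; drift +8.7° → track 47.8°, groundspeed 129.4 kt
Leg 2: heading 344.7°; drift +5.3° → track 350.0°, groundspeed 112.9 kt
Leg 3: heading 347.5°; drift +5.7° → track 353.2°, groundspeed 113.5 kt

Leg 1: track=47.8°, groundspeed=129.4 kt
Leg 2: track=350.0°, groundspeed=112.9 kt
Leg 3: track=353.2°, groundspeed=113.5 kt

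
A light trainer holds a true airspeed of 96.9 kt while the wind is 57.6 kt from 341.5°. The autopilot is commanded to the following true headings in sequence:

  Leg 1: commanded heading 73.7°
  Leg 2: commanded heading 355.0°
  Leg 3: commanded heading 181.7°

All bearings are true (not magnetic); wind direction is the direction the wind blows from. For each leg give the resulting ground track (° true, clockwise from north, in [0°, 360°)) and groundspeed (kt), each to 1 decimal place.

Leg 1: heading 73.7°; drift +30.1° → track 103.8°, groundspeed 114.6 kt
Leg 2: heading 355.0°; drift +18.2° → track 13.2°, groundspeed 43.0 kt
Leg 3: heading 181.7°; drift -7.5° → track 174.2°, groundspeed 152.3 kt

Leg 1: track=103.8°, groundspeed=114.6 kt
Leg 2: track=13.2°, groundspeed=43.0 kt
Leg 3: track=174.2°, groundspeed=152.3 kt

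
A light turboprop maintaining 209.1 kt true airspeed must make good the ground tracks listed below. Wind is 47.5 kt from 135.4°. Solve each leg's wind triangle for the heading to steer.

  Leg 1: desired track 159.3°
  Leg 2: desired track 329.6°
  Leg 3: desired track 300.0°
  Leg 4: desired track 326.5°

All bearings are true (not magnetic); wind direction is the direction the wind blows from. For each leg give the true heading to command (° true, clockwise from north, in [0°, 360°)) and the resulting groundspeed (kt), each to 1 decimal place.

Leg 1: desired track 159.3°; wind correction -5.3° → command heading 154.0°, groundspeed 164.8 kt
Leg 2: desired track 329.6°; wind correction +3.2° → command heading 332.8°, groundspeed 254.8 kt
Leg 3: desired track 300.0°; wind correction -3.5° → command heading 296.5°, groundspeed 254.5 kt
Leg 4: desired track 326.5°; wind correction +2.5° → command heading 329.0°, groundspeed 255.5 kt

Leg 1: heading=154.0°, groundspeed=164.8 kt
Leg 2: heading=332.8°, groundspeed=254.8 kt
Leg 3: heading=296.5°, groundspeed=254.5 kt
Leg 4: heading=329.0°, groundspeed=255.5 kt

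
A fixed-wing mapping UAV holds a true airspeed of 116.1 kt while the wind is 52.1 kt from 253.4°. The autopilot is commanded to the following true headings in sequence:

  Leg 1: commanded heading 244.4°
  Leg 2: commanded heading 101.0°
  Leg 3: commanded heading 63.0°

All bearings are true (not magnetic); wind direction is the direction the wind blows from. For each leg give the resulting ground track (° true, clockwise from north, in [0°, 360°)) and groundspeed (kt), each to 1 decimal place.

Leg 1: heading 244.4°; drift -7.2° → track 237.2°, groundspeed 65.2 kt
Leg 2: heading 101.0°; drift -8.5° → track 92.5°, groundspeed 164.1 kt
Leg 3: heading 63.0°; drift +3.2° → track 66.2°, groundspeed 167.6 kt

Leg 1: track=237.2°, groundspeed=65.2 kt
Leg 2: track=92.5°, groundspeed=164.1 kt
Leg 3: track=66.2°, groundspeed=167.6 kt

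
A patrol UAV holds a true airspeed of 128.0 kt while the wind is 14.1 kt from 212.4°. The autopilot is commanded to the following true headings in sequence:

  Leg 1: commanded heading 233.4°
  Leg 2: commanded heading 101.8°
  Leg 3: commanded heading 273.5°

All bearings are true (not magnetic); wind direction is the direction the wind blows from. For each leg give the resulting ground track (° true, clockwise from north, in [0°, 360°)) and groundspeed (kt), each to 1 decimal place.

Leg 1: heading 233.4°; drift +2.5° → track 235.9°, groundspeed 114.9 kt
Leg 2: heading 101.8°; drift -5.7° → track 96.1°, groundspeed 133.6 kt
Leg 3: heading 273.5°; drift +5.8° → track 279.3°, groundspeed 121.8 kt

Leg 1: track=235.9°, groundspeed=114.9 kt
Leg 2: track=96.1°, groundspeed=133.6 kt
Leg 3: track=279.3°, groundspeed=121.8 kt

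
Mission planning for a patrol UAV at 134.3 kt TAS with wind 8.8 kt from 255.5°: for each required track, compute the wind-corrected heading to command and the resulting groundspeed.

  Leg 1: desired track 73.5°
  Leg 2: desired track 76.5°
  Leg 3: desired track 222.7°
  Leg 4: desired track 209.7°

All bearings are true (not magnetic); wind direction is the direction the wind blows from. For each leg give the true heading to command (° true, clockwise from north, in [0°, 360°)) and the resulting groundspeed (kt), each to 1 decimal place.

Leg 1: heading=73.4°, groundspeed=143.1 kt
Leg 2: heading=76.6°, groundspeed=143.1 kt
Leg 3: heading=224.7°, groundspeed=126.8 kt
Leg 4: heading=212.4°, groundspeed=128.0 kt

Leg 1: desired track 73.5°; wind correction -0.1° → command heading 73.4°, groundspeed 143.1 kt
Leg 2: desired track 76.5°; wind correction +0.1° → command heading 76.6°, groundspeed 143.1 kt
Leg 3: desired track 222.7°; wind correction +2.0° → command heading 224.7°, groundspeed 126.8 kt
Leg 4: desired track 209.7°; wind correction +2.7° → command heading 212.4°, groundspeed 128.0 kt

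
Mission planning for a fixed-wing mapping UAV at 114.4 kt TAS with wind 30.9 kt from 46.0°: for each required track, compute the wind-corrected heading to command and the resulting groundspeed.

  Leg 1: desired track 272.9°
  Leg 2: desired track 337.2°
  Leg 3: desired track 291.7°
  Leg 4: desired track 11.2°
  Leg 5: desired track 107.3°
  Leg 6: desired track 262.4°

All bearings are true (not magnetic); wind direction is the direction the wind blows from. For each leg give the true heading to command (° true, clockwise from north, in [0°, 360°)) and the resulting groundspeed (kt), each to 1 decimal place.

Leg 1: desired track 272.9°; wind correction +11.4° → command heading 284.3°, groundspeed 133.3 kt
Leg 2: desired track 337.2°; wind correction +14.6° → command heading 351.8°, groundspeed 99.5 kt
Leg 3: desired track 291.7°; wind correction +14.3° → command heading 306.0°, groundspeed 123.6 kt
Leg 4: desired track 11.2°; wind correction +8.9° → command heading 20.1°, groundspeed 87.7 kt
Leg 5: desired track 107.3°; wind correction -13.7° → command heading 93.6°, groundspeed 96.3 kt
Leg 6: desired track 262.4°; wind correction +9.2° → command heading 271.6°, groundspeed 137.8 kt

Leg 1: heading=284.3°, groundspeed=133.3 kt
Leg 2: heading=351.8°, groundspeed=99.5 kt
Leg 3: heading=306.0°, groundspeed=123.6 kt
Leg 4: heading=20.1°, groundspeed=87.7 kt
Leg 5: heading=93.6°, groundspeed=96.3 kt
Leg 6: heading=271.6°, groundspeed=137.8 kt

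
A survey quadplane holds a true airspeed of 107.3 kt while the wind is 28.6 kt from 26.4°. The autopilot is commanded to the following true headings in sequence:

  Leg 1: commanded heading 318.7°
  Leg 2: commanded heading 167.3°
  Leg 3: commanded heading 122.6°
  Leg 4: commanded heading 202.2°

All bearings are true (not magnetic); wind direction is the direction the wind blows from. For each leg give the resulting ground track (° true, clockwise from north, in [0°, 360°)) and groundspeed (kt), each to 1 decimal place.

Leg 1: track=303.4°, groundspeed=100.0 kt
Leg 2: track=175.2°, groundspeed=130.7 kt
Leg 3: track=137.0°, groundspeed=114.0 kt
Leg 4: track=203.1°, groundspeed=135.8 kt

Leg 1: heading 318.7°; drift -15.3° → track 303.4°, groundspeed 100.0 kt
Leg 2: heading 167.3°; drift +7.9° → track 175.2°, groundspeed 130.7 kt
Leg 3: heading 122.6°; drift +14.4° → track 137.0°, groundspeed 114.0 kt
Leg 4: heading 202.2°; drift +0.9° → track 203.1°, groundspeed 135.8 kt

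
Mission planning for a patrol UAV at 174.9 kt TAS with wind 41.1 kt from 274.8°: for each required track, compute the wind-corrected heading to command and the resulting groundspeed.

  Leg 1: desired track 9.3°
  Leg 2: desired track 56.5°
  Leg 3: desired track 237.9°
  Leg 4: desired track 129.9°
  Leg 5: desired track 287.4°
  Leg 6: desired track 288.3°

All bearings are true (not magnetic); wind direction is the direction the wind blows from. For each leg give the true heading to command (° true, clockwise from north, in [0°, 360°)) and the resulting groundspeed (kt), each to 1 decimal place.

Leg 1: desired track 9.3°; wind correction -13.5° → command heading 355.8°, groundspeed 173.3 kt
Leg 2: desired track 56.5°; wind correction -8.4° → command heading 48.1°, groundspeed 205.3 kt
Leg 3: desired track 237.9°; wind correction +8.1° → command heading 246.0°, groundspeed 140.3 kt
Leg 4: desired track 129.9°; wind correction +7.8° → command heading 137.7°, groundspeed 206.9 kt
Leg 5: desired track 287.4°; wind correction -2.9° → command heading 284.5°, groundspeed 134.6 kt
Leg 6: desired track 288.3°; wind correction -3.1° → command heading 285.2°, groundspeed 134.7 kt

Leg 1: heading=355.8°, groundspeed=173.3 kt
Leg 2: heading=48.1°, groundspeed=205.3 kt
Leg 3: heading=246.0°, groundspeed=140.3 kt
Leg 4: heading=137.7°, groundspeed=206.9 kt
Leg 5: heading=284.5°, groundspeed=134.6 kt
Leg 6: heading=285.2°, groundspeed=134.7 kt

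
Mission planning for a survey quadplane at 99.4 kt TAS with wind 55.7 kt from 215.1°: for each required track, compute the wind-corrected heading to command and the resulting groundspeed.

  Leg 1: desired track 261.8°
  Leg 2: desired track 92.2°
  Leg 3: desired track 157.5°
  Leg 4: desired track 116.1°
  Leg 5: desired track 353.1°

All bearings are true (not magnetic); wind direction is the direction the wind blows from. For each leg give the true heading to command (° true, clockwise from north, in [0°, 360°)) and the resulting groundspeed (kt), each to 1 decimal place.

Leg 1: desired track 261.8°; wind correction -24.1° → command heading 237.7°, groundspeed 52.6 kt
Leg 2: desired track 92.2°; wind correction +28.1° → command heading 120.3°, groundspeed 118.0 kt
Leg 3: desired track 157.5°; wind correction +28.2° → command heading 185.7°, groundspeed 57.7 kt
Leg 4: desired track 116.1°; wind correction +33.6° → command heading 149.7°, groundspeed 91.5 kt
Leg 5: desired track 353.1°; wind correction -22.0° → command heading 331.1°, groundspeed 133.5 kt

Leg 1: heading=237.7°, groundspeed=52.6 kt
Leg 2: heading=120.3°, groundspeed=118.0 kt
Leg 3: heading=185.7°, groundspeed=57.7 kt
Leg 4: heading=149.7°, groundspeed=91.5 kt
Leg 5: heading=331.1°, groundspeed=133.5 kt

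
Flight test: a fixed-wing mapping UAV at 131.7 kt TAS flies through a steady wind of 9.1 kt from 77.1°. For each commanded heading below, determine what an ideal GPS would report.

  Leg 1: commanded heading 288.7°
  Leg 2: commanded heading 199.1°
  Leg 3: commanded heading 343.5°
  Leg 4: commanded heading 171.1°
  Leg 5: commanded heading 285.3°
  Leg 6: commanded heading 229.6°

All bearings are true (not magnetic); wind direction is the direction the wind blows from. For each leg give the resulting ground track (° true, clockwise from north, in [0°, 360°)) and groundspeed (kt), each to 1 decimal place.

Leg 1: track=286.7°, groundspeed=139.5 kt
Leg 2: track=202.3°, groundspeed=136.7 kt
Leg 3: track=339.6°, groundspeed=132.6 kt
Leg 4: track=175.0°, groundspeed=132.6 kt
Leg 5: track=283.5°, groundspeed=139.8 kt
Leg 6: track=231.3°, groundspeed=139.8 kt

Leg 1: heading 288.7°; drift -2.0° → track 286.7°, groundspeed 139.5 kt
Leg 2: heading 199.1°; drift +3.2° → track 202.3°, groundspeed 136.7 kt
Leg 3: heading 343.5°; drift -3.9° → track 339.6°, groundspeed 132.6 kt
Leg 4: heading 171.1°; drift +3.9° → track 175.0°, groundspeed 132.6 kt
Leg 5: heading 285.3°; drift -1.8° → track 283.5°, groundspeed 139.8 kt
Leg 6: heading 229.6°; drift +1.7° → track 231.3°, groundspeed 139.8 kt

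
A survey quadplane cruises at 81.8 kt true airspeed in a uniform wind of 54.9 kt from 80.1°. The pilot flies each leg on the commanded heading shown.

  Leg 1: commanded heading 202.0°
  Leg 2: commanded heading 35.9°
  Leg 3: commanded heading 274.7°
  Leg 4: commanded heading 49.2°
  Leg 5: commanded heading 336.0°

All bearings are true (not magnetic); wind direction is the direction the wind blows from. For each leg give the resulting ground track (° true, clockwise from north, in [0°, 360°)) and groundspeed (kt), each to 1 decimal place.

Leg 1: track=224.8°, groundspeed=120.2 kt
Leg 2: track=353.9°, groundspeed=57.2 kt
Leg 3: track=268.8°, groundspeed=135.6 kt
Leg 4: track=10.1°, groundspeed=44.7 kt
Leg 5: track=306.8°, groundspeed=109.1 kt

Leg 1: heading 202.0°; drift +22.8° → track 224.8°, groundspeed 120.2 kt
Leg 2: heading 35.9°; drift -42.0° → track 353.9°, groundspeed 57.2 kt
Leg 3: heading 274.7°; drift -5.9° → track 268.8°, groundspeed 135.6 kt
Leg 4: heading 49.2°; drift -39.1° → track 10.1°, groundspeed 44.7 kt
Leg 5: heading 336.0°; drift -29.2° → track 306.8°, groundspeed 109.1 kt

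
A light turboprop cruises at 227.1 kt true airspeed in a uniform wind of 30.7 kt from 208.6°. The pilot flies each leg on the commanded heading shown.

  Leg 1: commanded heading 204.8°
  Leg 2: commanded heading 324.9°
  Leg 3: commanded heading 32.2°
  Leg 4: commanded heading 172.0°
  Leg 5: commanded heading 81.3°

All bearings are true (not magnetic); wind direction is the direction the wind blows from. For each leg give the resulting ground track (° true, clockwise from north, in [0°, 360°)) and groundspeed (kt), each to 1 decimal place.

Leg 1: heading 204.8°; drift -0.6° → track 204.2°, groundspeed 196.5 kt
Leg 2: heading 324.9°; drift +6.5° → track 331.4°, groundspeed 242.3 kt
Leg 3: heading 32.2°; drift -0.4° → track 31.8°, groundspeed 257.7 kt
Leg 4: heading 172.0°; drift -5.2° → track 166.8°, groundspeed 203.3 kt
Leg 5: heading 81.3°; drift -5.7° → track 75.6°, groundspeed 246.9 kt

Leg 1: track=204.2°, groundspeed=196.5 kt
Leg 2: track=331.4°, groundspeed=242.3 kt
Leg 3: track=31.8°, groundspeed=257.7 kt
Leg 4: track=166.8°, groundspeed=203.3 kt
Leg 5: track=75.6°, groundspeed=246.9 kt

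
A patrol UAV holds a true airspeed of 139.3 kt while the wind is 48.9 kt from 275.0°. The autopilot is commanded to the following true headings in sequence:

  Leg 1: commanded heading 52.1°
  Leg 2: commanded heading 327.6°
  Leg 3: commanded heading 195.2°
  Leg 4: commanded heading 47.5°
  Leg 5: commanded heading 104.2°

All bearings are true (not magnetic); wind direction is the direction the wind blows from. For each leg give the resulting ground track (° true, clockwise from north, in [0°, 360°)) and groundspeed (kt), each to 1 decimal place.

Leg 1: heading 52.1°; drift +10.8° → track 62.9°, groundspeed 178.3 kt
Leg 2: heading 327.6°; drift +19.5° → track 347.1°, groundspeed 116.3 kt
Leg 3: heading 195.2°; drift -20.2° → track 175.0°, groundspeed 139.2 kt
Leg 4: heading 47.5°; drift +11.8° → track 59.3°, groundspeed 176.1 kt
Leg 5: heading 104.2°; drift -2.4° → track 101.8°, groundspeed 187.7 kt

Leg 1: track=62.9°, groundspeed=178.3 kt
Leg 2: track=347.1°, groundspeed=116.3 kt
Leg 3: track=175.0°, groundspeed=139.2 kt
Leg 4: track=59.3°, groundspeed=176.1 kt
Leg 5: track=101.8°, groundspeed=187.7 kt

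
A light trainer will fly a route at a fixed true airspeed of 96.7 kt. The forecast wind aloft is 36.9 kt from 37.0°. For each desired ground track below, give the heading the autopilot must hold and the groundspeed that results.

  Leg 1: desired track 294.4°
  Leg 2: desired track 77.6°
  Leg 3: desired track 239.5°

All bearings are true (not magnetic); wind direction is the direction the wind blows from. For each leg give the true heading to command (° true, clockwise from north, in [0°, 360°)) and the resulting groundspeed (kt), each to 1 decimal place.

Leg 1: heading=316.3°, groundspeed=97.8 kt
Leg 2: heading=63.2°, groundspeed=65.7 kt
Leg 3: heading=247.9°, groundspeed=129.8 kt

Leg 1: desired track 294.4°; wind correction +21.9° → command heading 316.3°, groundspeed 97.8 kt
Leg 2: desired track 77.6°; wind correction -14.4° → command heading 63.2°, groundspeed 65.7 kt
Leg 3: desired track 239.5°; wind correction +8.4° → command heading 247.9°, groundspeed 129.8 kt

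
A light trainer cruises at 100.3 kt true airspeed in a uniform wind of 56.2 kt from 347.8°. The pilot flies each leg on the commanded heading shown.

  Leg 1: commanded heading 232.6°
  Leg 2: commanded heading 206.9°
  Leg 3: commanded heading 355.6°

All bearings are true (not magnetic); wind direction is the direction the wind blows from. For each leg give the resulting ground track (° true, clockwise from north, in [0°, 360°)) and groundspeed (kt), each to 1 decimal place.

Leg 1: heading 232.6°; drift -22.3° → track 210.3°, groundspeed 134.2 kt
Leg 2: heading 206.9°; drift -13.8° → track 193.1°, groundspeed 148.2 kt
Leg 3: heading 355.6°; drift +9.7° → track 5.3°, groundspeed 45.3 kt

Leg 1: track=210.3°, groundspeed=134.2 kt
Leg 2: track=193.1°, groundspeed=148.2 kt
Leg 3: track=5.3°, groundspeed=45.3 kt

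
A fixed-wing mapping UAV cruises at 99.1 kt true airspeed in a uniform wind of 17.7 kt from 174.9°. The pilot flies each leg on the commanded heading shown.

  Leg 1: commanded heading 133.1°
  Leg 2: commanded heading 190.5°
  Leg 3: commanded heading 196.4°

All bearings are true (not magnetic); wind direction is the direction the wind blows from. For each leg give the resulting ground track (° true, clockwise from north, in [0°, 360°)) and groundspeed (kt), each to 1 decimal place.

Leg 1: track=125.3°, groundspeed=86.7 kt
Leg 2: track=193.8°, groundspeed=82.2 kt
Leg 3: track=200.9°, groundspeed=82.9 kt

Leg 1: heading 133.1°; drift -7.8° → track 125.3°, groundspeed 86.7 kt
Leg 2: heading 190.5°; drift +3.3° → track 193.8°, groundspeed 82.2 kt
Leg 3: heading 196.4°; drift +4.5° → track 200.9°, groundspeed 82.9 kt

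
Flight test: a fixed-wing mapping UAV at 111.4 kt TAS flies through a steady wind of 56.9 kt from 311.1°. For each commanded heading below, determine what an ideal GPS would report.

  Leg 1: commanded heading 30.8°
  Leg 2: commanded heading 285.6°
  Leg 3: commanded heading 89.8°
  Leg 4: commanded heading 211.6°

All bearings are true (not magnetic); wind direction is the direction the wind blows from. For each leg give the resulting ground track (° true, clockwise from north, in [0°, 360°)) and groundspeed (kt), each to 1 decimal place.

Leg 1: track=59.7°, groundspeed=115.7 kt
Leg 2: track=263.4°, groundspeed=64.8 kt
Leg 3: track=103.5°, groundspeed=158.7 kt
Leg 4: track=186.7°, groundspeed=133.2 kt

Leg 1: heading 30.8°; drift +28.9° → track 59.7°, groundspeed 115.7 kt
Leg 2: heading 285.6°; drift -22.2° → track 263.4°, groundspeed 64.8 kt
Leg 3: heading 89.8°; drift +13.7° → track 103.5°, groundspeed 158.7 kt
Leg 4: heading 211.6°; drift -24.9° → track 186.7°, groundspeed 133.2 kt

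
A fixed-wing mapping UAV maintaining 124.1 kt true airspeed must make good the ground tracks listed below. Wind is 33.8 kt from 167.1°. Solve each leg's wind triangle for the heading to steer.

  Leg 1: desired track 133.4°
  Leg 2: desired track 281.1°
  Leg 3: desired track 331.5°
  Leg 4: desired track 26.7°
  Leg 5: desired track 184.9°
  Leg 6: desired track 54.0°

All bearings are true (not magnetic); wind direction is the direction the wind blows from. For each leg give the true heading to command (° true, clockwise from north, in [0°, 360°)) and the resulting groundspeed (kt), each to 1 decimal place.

Leg 1: heading=142.1°, groundspeed=94.6 kt
Leg 2: heading=266.7°, groundspeed=133.9 kt
Leg 3: heading=327.3°, groundspeed=156.3 kt
Leg 4: heading=36.7°, groundspeed=148.3 kt
Leg 5: heading=180.1°, groundspeed=91.5 kt
Leg 6: heading=68.5°, groundspeed=133.4 kt

Leg 1: desired track 133.4°; wind correction +8.7° → command heading 142.1°, groundspeed 94.6 kt
Leg 2: desired track 281.1°; wind correction -14.4° → command heading 266.7°, groundspeed 133.9 kt
Leg 3: desired track 331.5°; wind correction -4.2° → command heading 327.3°, groundspeed 156.3 kt
Leg 4: desired track 26.7°; wind correction +10.0° → command heading 36.7°, groundspeed 148.3 kt
Leg 5: desired track 184.9°; wind correction -4.8° → command heading 180.1°, groundspeed 91.5 kt
Leg 6: desired track 54.0°; wind correction +14.5° → command heading 68.5°, groundspeed 133.4 kt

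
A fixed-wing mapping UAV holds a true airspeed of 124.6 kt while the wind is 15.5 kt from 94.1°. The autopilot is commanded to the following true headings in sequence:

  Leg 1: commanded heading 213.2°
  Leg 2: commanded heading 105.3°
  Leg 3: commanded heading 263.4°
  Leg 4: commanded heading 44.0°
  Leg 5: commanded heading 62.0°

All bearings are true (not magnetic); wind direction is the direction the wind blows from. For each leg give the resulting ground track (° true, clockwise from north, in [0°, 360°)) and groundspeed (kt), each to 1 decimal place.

Leg 1: heading 213.2°; drift +5.9° → track 219.1°, groundspeed 132.8 kt
Leg 2: heading 105.3°; drift +1.6° → track 106.9°, groundspeed 109.4 kt
Leg 3: heading 263.4°; drift +1.2° → track 264.6°, groundspeed 139.9 kt
Leg 4: heading 44.0°; drift -5.9° → track 38.1°, groundspeed 115.3 kt
Leg 5: heading 62.0°; drift -4.2° → track 57.8°, groundspeed 111.8 kt

Leg 1: track=219.1°, groundspeed=132.8 kt
Leg 2: track=106.9°, groundspeed=109.4 kt
Leg 3: track=264.6°, groundspeed=139.9 kt
Leg 4: track=38.1°, groundspeed=115.3 kt
Leg 5: track=57.8°, groundspeed=111.8 kt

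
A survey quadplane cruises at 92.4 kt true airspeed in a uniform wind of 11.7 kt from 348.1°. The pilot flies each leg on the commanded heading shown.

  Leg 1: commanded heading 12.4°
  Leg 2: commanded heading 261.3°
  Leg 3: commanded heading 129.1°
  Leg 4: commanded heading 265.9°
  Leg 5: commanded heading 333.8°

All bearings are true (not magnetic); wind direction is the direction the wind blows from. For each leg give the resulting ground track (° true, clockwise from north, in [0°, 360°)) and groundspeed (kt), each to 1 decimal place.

Leg 1: heading 12.4°; drift +3.4° → track 15.8°, groundspeed 81.9 kt
Leg 2: heading 261.3°; drift -7.3° → track 254.0°, groundspeed 92.5 kt
Leg 3: heading 129.1°; drift +4.1° → track 133.2°, groundspeed 101.8 kt
Leg 4: heading 265.9°; drift -7.3° → track 258.6°, groundspeed 91.5 kt
Leg 5: heading 333.8°; drift -2.0° → track 331.8°, groundspeed 81.1 kt

Leg 1: track=15.8°, groundspeed=81.9 kt
Leg 2: track=254.0°, groundspeed=92.5 kt
Leg 3: track=133.2°, groundspeed=101.8 kt
Leg 4: track=258.6°, groundspeed=91.5 kt
Leg 5: track=331.8°, groundspeed=81.1 kt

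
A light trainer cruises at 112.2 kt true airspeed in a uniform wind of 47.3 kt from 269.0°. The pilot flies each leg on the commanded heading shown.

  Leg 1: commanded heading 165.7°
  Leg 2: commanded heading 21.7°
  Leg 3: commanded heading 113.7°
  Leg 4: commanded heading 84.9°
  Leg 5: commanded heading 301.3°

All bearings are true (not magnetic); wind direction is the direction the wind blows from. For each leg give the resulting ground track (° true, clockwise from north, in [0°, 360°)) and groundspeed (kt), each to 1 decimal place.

Leg 1: heading 165.7°; drift -20.5° → track 145.2°, groundspeed 131.4 kt
Leg 2: heading 21.7°; drift +18.5° → track 40.2°, groundspeed 137.6 kt
Leg 3: heading 113.7°; drift -7.3° → track 106.4°, groundspeed 156.4 kt
Leg 4: heading 84.9°; drift +1.2° → track 86.1°, groundspeed 159.4 kt
Leg 5: heading 301.3°; drift +19.3° → track 320.6°, groundspeed 76.5 kt

Leg 1: track=145.2°, groundspeed=131.4 kt
Leg 2: track=40.2°, groundspeed=137.6 kt
Leg 3: track=106.4°, groundspeed=156.4 kt
Leg 4: track=86.1°, groundspeed=159.4 kt
Leg 5: track=320.6°, groundspeed=76.5 kt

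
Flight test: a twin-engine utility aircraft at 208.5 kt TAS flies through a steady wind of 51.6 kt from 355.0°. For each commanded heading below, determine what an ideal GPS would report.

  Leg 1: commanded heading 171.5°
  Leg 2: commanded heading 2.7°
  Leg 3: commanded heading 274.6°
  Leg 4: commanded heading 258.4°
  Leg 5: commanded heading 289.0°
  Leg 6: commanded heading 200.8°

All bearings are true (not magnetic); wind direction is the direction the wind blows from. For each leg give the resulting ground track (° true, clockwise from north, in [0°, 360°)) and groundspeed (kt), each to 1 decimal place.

Leg 1: track=172.2°, groundspeed=260.0 kt
Leg 2: track=5.2°, groundspeed=157.5 kt
Leg 3: track=260.3°, groundspeed=206.3 kt
Leg 4: track=245.0°, groundspeed=220.5 kt
Leg 5: track=274.9°, groundspeed=193.3 kt
Leg 6: track=195.8°, groundspeed=255.9 kt

Leg 1: heading 171.5°; drift +0.7° → track 172.2°, groundspeed 260.0 kt
Leg 2: heading 2.7°; drift +2.5° → track 5.2°, groundspeed 157.5 kt
Leg 3: heading 274.6°; drift -14.3° → track 260.3°, groundspeed 206.3 kt
Leg 4: heading 258.4°; drift -13.4° → track 245.0°, groundspeed 220.5 kt
Leg 5: heading 289.0°; drift -14.1° → track 274.9°, groundspeed 193.3 kt
Leg 6: heading 200.8°; drift -5.0° → track 195.8°, groundspeed 255.9 kt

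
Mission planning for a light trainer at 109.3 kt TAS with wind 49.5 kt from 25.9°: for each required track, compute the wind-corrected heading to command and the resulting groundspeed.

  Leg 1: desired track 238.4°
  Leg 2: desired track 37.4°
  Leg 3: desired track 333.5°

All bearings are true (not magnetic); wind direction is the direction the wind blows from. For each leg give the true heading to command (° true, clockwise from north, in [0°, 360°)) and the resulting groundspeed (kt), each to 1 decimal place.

Leg 1: desired track 238.4°; wind correction +14.1° → command heading 252.5°, groundspeed 147.8 kt
Leg 2: desired track 37.4°; wind correction -5.2° → command heading 32.2°, groundspeed 60.3 kt
Leg 3: desired track 333.5°; wind correction +21.0° → command heading 354.5°, groundspeed 71.8 kt

Leg 1: heading=252.5°, groundspeed=147.8 kt
Leg 2: heading=32.2°, groundspeed=60.3 kt
Leg 3: heading=354.5°, groundspeed=71.8 kt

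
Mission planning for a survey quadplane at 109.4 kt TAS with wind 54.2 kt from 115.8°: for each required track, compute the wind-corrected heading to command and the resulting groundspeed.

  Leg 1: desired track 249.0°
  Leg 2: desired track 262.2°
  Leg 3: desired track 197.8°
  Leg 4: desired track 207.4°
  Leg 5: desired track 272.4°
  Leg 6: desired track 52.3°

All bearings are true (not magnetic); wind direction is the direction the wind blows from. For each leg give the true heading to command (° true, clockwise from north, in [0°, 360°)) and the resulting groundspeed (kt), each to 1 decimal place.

Leg 1: heading=227.8°, groundspeed=139.1 kt
Leg 2: heading=246.3°, groundspeed=150.4 kt
Leg 3: heading=168.4°, groundspeed=87.8 kt
Leg 4: heading=177.7°, groundspeed=96.6 kt
Leg 5: heading=261.1°, groundspeed=157.0 kt
Leg 6: heading=78.6°, groundspeed=73.9 kt

Leg 1: desired track 249.0°; wind correction -21.2° → command heading 227.8°, groundspeed 139.1 kt
Leg 2: desired track 262.2°; wind correction -15.9° → command heading 246.3°, groundspeed 150.4 kt
Leg 3: desired track 197.8°; wind correction -29.4° → command heading 168.4°, groundspeed 87.8 kt
Leg 4: desired track 207.4°; wind correction -29.7° → command heading 177.7°, groundspeed 96.6 kt
Leg 5: desired track 272.4°; wind correction -11.3° → command heading 261.1°, groundspeed 157.0 kt
Leg 6: desired track 52.3°; wind correction +26.3° → command heading 78.6°, groundspeed 73.9 kt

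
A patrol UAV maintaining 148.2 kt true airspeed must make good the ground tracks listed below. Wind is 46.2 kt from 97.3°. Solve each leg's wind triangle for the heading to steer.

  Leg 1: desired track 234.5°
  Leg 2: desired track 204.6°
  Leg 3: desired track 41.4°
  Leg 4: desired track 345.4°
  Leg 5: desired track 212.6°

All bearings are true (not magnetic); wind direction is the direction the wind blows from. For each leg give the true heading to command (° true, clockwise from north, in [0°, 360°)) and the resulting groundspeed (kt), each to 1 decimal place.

Leg 1: desired track 234.5°; wind correction -12.2° → command heading 222.3°, groundspeed 178.7 kt
Leg 2: desired track 204.6°; wind correction -17.3° → command heading 187.3°, groundspeed 155.2 kt
Leg 3: desired track 41.4°; wind correction +15.0° → command heading 56.4°, groundspeed 117.3 kt
Leg 4: desired track 345.4°; wind correction +16.8° → command heading 2.2°, groundspeed 159.1 kt
Leg 5: desired track 212.6°; wind correction -16.4° → command heading 196.2°, groundspeed 161.9 kt

Leg 1: heading=222.3°, groundspeed=178.7 kt
Leg 2: heading=187.3°, groundspeed=155.2 kt
Leg 3: heading=56.4°, groundspeed=117.3 kt
Leg 4: heading=2.2°, groundspeed=159.1 kt
Leg 5: heading=196.2°, groundspeed=161.9 kt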